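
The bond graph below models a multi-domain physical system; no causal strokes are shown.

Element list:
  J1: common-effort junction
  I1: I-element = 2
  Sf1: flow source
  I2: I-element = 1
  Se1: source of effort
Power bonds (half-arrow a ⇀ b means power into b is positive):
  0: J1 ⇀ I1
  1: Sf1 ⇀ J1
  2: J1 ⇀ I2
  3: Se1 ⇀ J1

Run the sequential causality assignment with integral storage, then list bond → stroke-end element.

b1 →Sf1  (Sf1: flow source, stroke at near end)
b3 →J1  (source Se1 imposes e)
b0 →I1  (J1 effort already set via bond 3)
b2 →I2  (J1 effort already set via bond 3)

bond 0 stroke→I1
bond 1 stroke→Sf1
bond 2 stroke→I2
bond 3 stroke→J1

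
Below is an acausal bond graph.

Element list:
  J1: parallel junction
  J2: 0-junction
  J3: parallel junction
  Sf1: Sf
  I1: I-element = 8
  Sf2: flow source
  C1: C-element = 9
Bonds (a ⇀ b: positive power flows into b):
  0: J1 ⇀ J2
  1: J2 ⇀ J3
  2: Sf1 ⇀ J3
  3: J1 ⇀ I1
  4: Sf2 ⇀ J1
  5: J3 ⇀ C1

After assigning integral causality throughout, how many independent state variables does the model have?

2  (C1, I1 all integral)

#2 →Sf1  (Sf1 fixes flow; stroke at Sf1)
#4 →Sf2  (Sf2: flow source, stroke at near end)
#3 →I1  (I1 integral (f out))
#0 →J1  (J1 needs exactly one e-in)
#1 →J2  (J2: last free bond brings effort in)
#5 →J3  (J3: last free bond brings effort in)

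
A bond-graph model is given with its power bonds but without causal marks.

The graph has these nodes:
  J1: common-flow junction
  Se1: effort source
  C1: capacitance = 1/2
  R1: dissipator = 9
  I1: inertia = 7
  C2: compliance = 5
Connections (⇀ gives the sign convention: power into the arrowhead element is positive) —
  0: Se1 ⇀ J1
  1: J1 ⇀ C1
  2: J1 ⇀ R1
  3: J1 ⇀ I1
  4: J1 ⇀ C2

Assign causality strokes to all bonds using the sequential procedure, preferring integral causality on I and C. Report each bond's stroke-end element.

β0 stroke at J1
β1 stroke at J1
β2 stroke at J1
β3 stroke at I1
β4 stroke at J1

bond 0 →J1  (Se1 fixes effort; stroke away)
bond 1 →J1  (prefer integral on C1)
bond 3 →I1  (I1 integral (f out))
bond 2 →J1  (common-f at J1 fixed by 3)
bond 4 →J1  (common-f at J1 fixed by 3)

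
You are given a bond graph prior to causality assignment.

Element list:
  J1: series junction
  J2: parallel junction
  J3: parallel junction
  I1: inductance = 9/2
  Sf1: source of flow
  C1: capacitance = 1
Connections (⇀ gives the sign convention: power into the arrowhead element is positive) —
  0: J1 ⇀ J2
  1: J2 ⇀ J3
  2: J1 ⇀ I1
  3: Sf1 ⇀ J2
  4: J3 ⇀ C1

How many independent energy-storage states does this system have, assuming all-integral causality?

b3 stroke at Sf1  (Sf1 fixes flow; stroke at Sf1)
b2 stroke at I1  (I1 integral (f out))
b0 stroke at J1  (J1: bond 2 brought flow, rest push out)
b1 stroke at J2  (closing 0-jn rule on J2)
b4 stroke at J3  (J3 needs exactly one e-in)

2  (C1, I1 all integral)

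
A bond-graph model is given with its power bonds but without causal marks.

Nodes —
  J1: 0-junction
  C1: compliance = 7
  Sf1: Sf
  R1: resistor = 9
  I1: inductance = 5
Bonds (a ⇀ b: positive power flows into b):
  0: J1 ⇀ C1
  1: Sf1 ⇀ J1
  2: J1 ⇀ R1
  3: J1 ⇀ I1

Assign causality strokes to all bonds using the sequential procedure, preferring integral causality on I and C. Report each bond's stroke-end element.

β0 →J1
β1 →Sf1
β2 →R1
β3 →I1

b1 →Sf1  (Sf1 fixes flow; stroke at Sf1)
b0 →J1  (C1: C, integral causality)
b2 →R1  (J1: bond 0 brought effort, rest push out)
b3 →I1  (0-jn J1 has e-setter on 0)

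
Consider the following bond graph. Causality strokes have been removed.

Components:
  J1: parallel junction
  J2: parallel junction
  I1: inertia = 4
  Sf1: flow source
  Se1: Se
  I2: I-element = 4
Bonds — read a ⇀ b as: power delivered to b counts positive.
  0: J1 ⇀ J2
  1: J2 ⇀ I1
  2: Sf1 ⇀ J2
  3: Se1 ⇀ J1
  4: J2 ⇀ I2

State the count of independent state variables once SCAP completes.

2  (I1, I2 all integral)

β2 stroke at Sf1  (Sf1 (Sf) sets flow on bond)
β3 stroke at J1  (Se1 fixes effort; stroke away)
β0 stroke at J2  (0-jn J1 has e-setter on 3)
β1 stroke at I1  (J2: bond 0 brought effort, rest push out)
β4 stroke at I2  (0-jn J2 has e-setter on 0)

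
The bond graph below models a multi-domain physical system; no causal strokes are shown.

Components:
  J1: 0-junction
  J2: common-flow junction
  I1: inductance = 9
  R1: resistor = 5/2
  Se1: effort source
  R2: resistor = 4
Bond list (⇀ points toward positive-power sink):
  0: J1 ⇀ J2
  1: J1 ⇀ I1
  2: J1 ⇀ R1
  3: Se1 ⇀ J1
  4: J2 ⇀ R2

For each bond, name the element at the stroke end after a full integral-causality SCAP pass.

b3 stroke→J1  (source Se1 imposes e)
b0 stroke→J2  (J1: bond 3 brought effort, rest push out)
b1 stroke→I1  (J1 effort already set via bond 3)
b2 stroke→R1  (J1 effort already set via bond 3)
b4 stroke→R2  (J2: last free bond brings flow in)

β0 stroke→J2
β1 stroke→I1
β2 stroke→R1
β3 stroke→J1
β4 stroke→R2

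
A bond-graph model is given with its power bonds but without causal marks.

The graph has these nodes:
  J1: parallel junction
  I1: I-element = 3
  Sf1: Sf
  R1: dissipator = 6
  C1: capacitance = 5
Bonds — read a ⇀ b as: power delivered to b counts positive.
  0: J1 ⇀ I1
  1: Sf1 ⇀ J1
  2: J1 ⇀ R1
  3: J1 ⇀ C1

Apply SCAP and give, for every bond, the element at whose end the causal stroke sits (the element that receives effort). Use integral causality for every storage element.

bond 0 stroke at I1
bond 1 stroke at Sf1
bond 2 stroke at R1
bond 3 stroke at J1

β1 stroke at Sf1  (source Sf1 imposes f)
β0 stroke at I1  (I1 integral (f out))
β3 stroke at J1  (C1 integral (e out))
β2 stroke at R1  (common-e at J1 fixed by 3)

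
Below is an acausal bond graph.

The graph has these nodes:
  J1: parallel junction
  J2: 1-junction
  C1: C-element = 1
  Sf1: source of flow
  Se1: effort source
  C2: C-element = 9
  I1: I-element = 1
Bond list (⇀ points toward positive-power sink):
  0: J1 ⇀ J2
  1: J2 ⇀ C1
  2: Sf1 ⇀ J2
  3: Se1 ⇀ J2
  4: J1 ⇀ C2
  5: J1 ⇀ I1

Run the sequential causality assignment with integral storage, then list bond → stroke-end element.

bond 2 stroke at Sf1  (source Sf1 imposes f)
bond 3 stroke at J2  (source Se1 imposes e)
bond 0 stroke at J2  (J2 flow already set via bond 2)
bond 1 stroke at J2  (J2: bond 2 brought flow, rest push out)
bond 4 stroke at J1  (prefer integral on C2)
bond 5 stroke at I1  (J1 effort already set via bond 4)

b0 stroke→J2
b1 stroke→J2
b2 stroke→Sf1
b3 stroke→J2
b4 stroke→J1
b5 stroke→I1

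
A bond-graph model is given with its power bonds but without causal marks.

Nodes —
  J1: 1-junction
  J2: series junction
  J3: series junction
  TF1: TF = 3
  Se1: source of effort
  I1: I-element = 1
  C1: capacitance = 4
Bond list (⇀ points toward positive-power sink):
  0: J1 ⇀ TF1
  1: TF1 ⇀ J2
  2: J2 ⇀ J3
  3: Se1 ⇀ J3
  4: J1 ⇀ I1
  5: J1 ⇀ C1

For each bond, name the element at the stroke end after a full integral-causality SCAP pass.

#0 →J1
#1 →TF1
#2 →J2
#3 →J3
#4 →I1
#5 →J1

b3 stroke→J3  (Se1: effort source, stroke at far end)
b2 stroke→J2  (J3: last free bond brings flow in)
b1 stroke→TF1  (J2 needs exactly one f-in)
b0 stroke→J1  (through TF1, causality passes straight; one stroke at TF1)
b4 stroke→I1  (I1 outputs flow p/I1)
b5 stroke→J1  (J1 flow already set via bond 4)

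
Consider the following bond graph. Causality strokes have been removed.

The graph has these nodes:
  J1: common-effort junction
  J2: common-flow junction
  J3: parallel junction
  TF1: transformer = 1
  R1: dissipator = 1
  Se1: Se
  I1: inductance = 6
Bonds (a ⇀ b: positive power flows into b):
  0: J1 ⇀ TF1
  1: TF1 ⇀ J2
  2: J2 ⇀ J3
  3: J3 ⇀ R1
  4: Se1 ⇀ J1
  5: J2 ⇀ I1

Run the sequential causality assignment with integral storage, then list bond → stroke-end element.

b0 stroke at TF1
b1 stroke at J2
b2 stroke at J2
b3 stroke at J3
b4 stroke at J1
b5 stroke at I1

b4 stroke at J1  (source Se1 imposes e)
b0 stroke at TF1  (J1 effort already set via bond 4)
b1 stroke at J2  (TF1 one-in-one-out from 0)
b5 stroke at I1  (prefer integral on I1)
b2 stroke at J2  (J2: bond 5 brought flow, rest push out)
b3 stroke at J3  (J3 needs exactly one e-in)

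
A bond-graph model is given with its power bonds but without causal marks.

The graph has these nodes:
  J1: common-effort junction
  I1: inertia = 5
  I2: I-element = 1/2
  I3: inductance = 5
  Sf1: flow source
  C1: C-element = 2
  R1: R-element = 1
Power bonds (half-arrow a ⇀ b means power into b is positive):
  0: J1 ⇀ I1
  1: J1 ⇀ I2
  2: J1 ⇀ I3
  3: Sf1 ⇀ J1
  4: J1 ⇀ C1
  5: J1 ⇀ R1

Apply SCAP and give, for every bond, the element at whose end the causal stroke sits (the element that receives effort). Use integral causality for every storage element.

b3 →Sf1  (source Sf1 imposes f)
b0 →I1  (I1: I, integral causality)
b1 →I2  (prefer integral on I2)
b2 →I3  (prefer integral on I3)
b4 →J1  (C1 integral (e out))
b5 →R1  (0-jn J1 has e-setter on 4)

#0 |I1
#1 |I2
#2 |I3
#3 |Sf1
#4 |J1
#5 |R1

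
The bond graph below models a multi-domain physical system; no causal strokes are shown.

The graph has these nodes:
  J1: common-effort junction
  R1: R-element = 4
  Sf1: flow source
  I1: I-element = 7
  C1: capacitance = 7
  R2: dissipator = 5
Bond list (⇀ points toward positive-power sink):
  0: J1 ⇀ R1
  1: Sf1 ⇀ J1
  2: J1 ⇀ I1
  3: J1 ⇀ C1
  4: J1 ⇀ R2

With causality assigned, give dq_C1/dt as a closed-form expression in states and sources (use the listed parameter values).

β1 stroke→Sf1  (source Sf1 imposes f)
β2 stroke→I1  (I1 outputs flow p/I1)
β3 stroke→J1  (prefer integral on C1)
β0 stroke→R1  (0-jn J1 has e-setter on 3)
β4 stroke→R2  (0-jn J1 has e-setter on 3)

dq_C1/dt = F_Sf1 - p_I1/7 - 9*q_C1/140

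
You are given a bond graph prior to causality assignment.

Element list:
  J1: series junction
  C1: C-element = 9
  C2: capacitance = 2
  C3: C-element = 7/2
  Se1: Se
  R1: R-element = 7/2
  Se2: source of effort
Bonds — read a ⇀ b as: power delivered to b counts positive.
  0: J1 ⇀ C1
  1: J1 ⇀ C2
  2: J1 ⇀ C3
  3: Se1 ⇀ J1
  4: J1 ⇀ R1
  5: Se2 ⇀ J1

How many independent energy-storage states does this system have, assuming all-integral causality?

3  (C1, C2, C3 all integral)

β3 stroke→J1  (Se1 (Se) sets effort on bond)
β5 stroke→J1  (Se2: effort source, stroke at far end)
β0 stroke→J1  (C1 integral (e out))
β1 stroke→J1  (C2: C, integral causality)
β2 stroke→J1  (prefer integral on C3)
β4 stroke→R1  (closing 1-jn rule on J1)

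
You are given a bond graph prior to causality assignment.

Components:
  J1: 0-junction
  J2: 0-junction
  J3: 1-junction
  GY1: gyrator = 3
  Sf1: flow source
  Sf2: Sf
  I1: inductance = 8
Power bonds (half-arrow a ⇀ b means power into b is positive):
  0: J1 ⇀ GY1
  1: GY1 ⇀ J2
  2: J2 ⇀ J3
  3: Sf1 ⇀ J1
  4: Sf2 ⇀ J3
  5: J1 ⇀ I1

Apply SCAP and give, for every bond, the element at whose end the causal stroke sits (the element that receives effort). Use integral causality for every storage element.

#0 stroke→J1
#1 stroke→J2
#2 stroke→J3
#3 stroke→Sf1
#4 stroke→Sf2
#5 stroke→I1

#3 →Sf1  (Sf1 fixes flow; stroke at Sf1)
#4 →Sf2  (source Sf2 imposes f)
#2 →J3  (1-jn J3 has f-setter on 4)
#1 →J2  (J2: last free bond brings effort in)
#0 →J1  (GY GY1: same side as bond 1)
#5 →I1  (common-e at J1 fixed by 0)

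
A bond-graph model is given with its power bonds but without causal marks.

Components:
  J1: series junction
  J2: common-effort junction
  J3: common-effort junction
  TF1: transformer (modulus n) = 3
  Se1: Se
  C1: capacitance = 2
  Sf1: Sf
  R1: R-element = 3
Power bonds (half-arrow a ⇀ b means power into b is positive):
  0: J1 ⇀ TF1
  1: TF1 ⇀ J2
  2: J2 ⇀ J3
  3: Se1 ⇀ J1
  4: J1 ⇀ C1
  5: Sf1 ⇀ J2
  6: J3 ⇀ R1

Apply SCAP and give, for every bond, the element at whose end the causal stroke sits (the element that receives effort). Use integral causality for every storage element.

#3 stroke→J1  (Se1: effort source, stroke at far end)
#5 stroke→Sf1  (Sf1 (Sf) sets flow on bond)
#4 stroke→J1  (prefer integral on C1)
#0 stroke→TF1  (closing 1-jn rule on J1)
#1 stroke→J2  (TF1 one-in-one-out from 0)
#2 stroke→J3  (J2 effort already set via bond 1)
#6 stroke→R1  (J3 effort already set via bond 2)

b0 stroke→TF1
b1 stroke→J2
b2 stroke→J3
b3 stroke→J1
b4 stroke→J1
b5 stroke→Sf1
b6 stroke→R1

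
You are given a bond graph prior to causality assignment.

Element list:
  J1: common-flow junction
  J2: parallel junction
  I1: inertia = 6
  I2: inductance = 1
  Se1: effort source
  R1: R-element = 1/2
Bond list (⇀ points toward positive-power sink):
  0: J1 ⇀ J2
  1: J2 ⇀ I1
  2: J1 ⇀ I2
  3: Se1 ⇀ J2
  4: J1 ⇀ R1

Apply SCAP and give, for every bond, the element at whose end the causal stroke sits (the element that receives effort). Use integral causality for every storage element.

β0 |J1
β1 |I1
β2 |I2
β3 |J2
β4 |J1

β3 →J2  (Se1: effort source, stroke at far end)
β0 →J1  (J2 effort already set via bond 3)
β1 →I1  (J2: bond 3 brought effort, rest push out)
β2 →I2  (I2: I, integral causality)
β4 →J1  (J1 flow already set via bond 2)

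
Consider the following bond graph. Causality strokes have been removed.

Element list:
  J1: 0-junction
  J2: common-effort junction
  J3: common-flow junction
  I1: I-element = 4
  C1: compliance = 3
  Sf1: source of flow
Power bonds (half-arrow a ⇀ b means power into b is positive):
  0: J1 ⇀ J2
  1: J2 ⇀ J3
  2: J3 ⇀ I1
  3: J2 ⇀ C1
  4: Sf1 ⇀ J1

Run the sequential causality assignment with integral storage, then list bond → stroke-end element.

β4 stroke→Sf1  (source Sf1 imposes f)
β0 stroke→J1  (J1: last free bond brings effort in)
β2 stroke→I1  (I1 outputs flow p/I1)
β1 stroke→J3  (J3 flow already set via bond 2)
β3 stroke→J2  (J2 needs exactly one e-in)

bond 0 stroke→J1
bond 1 stroke→J3
bond 2 stroke→I1
bond 3 stroke→J2
bond 4 stroke→Sf1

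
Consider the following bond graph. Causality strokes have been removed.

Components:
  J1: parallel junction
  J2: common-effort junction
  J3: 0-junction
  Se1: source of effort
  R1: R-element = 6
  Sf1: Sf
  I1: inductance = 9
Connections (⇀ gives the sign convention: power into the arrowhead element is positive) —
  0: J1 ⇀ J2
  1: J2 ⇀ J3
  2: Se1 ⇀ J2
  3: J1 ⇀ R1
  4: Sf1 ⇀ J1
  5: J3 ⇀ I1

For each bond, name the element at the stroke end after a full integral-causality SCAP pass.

bond 0 |J1
bond 1 |J3
bond 2 |J2
bond 3 |R1
bond 4 |Sf1
bond 5 |I1

bond 2 |J2  (Se1 fixes effort; stroke away)
bond 4 |Sf1  (Sf1 fixes flow; stroke at Sf1)
bond 0 |J1  (J2 effort already set via bond 2)
bond 1 |J3  (J2 effort already set via bond 2)
bond 5 |I1  (0-jn J3 has e-setter on 1)
bond 3 |R1  (0-jn J1 has e-setter on 0)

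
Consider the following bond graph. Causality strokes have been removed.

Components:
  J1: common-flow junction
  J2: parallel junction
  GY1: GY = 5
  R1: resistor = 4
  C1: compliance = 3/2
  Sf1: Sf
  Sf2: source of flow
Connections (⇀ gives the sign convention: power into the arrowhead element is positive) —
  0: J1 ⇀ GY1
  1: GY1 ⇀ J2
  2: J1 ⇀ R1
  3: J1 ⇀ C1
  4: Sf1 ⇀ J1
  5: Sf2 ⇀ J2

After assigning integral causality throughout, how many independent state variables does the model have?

#4 →Sf1  (Sf1 fixes flow; stroke at Sf1)
#5 →Sf2  (Sf2 (Sf) sets flow on bond)
#0 →J1  (J1: bond 4 brought flow, rest push out)
#2 →J1  (J1: bond 4 brought flow, rest push out)
#3 →J1  (1-jn J1 has f-setter on 4)
#1 →J2  (J2 needs exactly one e-in)

1  (C1 all integral)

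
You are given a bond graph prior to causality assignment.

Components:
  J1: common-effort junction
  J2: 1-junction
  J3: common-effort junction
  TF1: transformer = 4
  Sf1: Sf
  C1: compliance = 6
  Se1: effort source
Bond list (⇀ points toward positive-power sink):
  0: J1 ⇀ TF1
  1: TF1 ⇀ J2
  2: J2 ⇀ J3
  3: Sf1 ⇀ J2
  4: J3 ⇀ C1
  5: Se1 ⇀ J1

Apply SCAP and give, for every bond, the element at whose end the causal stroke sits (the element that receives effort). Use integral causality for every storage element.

#3 |Sf1  (source Sf1 imposes f)
#5 |J1  (Se1: effort source, stroke at far end)
#0 |TF1  (0-jn J1 has e-setter on 5)
#1 |J2  (J2 flow already set via bond 3)
#2 |J2  (1-jn J2 has f-setter on 3)
#4 |J3  (closing 0-jn rule on J3)

b0 stroke at TF1
b1 stroke at J2
b2 stroke at J2
b3 stroke at Sf1
b4 stroke at J3
b5 stroke at J1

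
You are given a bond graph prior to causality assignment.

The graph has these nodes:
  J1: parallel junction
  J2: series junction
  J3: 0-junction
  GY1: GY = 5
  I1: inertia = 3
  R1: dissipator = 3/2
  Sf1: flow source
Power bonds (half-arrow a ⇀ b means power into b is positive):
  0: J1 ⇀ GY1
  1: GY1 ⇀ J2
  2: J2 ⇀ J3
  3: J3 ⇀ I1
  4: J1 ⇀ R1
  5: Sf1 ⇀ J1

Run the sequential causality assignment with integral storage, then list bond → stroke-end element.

#5 |Sf1  (Sf1 (Sf) sets flow on bond)
#3 |I1  (I1 integral (f out))
#2 |J3  (J3 needs exactly one e-in)
#1 |J2  (1-jn J2 has f-setter on 2)
#0 |J1  (GY1: gyrator matches bond 1)
#4 |R1  (J1: bond 0 brought effort, rest push out)

β0 →J1
β1 →J2
β2 →J3
β3 →I1
β4 →R1
β5 →Sf1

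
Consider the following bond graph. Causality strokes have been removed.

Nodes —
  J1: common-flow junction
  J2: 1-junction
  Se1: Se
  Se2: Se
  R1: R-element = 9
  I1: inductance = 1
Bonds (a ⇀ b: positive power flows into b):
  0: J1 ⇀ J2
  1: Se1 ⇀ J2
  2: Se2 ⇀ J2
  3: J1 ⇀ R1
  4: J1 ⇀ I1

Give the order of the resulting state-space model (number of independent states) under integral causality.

β1 |J2  (Se1 fixes effort; stroke away)
β2 |J2  (Se2 (Se) sets effort on bond)
β0 |J1  (only one flow-in slot at J2)
β4 |I1  (prefer integral on I1)
β3 |J1  (1-jn J1 has f-setter on 4)

1  (I1 all integral)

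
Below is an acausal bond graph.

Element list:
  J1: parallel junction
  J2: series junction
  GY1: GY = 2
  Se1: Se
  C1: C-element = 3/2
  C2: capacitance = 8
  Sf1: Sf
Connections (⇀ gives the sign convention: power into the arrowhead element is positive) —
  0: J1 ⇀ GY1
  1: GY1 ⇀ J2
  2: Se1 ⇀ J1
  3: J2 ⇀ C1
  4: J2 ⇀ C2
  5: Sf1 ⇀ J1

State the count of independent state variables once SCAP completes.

2  (C1, C2 all integral)

bond 2 stroke at J1  (Se1 (Se) sets effort on bond)
bond 5 stroke at Sf1  (Sf1 (Sf) sets flow on bond)
bond 0 stroke at GY1  (0-jn J1 has e-setter on 2)
bond 1 stroke at GY1  (through GY1, causality inverts; strokes same side of GY1)
bond 3 stroke at J2  (J2 flow already set via bond 1)
bond 4 stroke at J2  (J2: bond 1 brought flow, rest push out)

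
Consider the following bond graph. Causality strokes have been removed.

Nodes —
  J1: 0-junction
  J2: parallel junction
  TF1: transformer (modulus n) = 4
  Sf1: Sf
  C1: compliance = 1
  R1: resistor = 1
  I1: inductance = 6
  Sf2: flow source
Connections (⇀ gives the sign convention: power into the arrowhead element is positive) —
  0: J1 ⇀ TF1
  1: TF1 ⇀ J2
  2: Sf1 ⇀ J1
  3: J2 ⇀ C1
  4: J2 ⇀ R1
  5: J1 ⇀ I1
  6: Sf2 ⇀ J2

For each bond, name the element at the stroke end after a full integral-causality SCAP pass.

bond 2 stroke→Sf1  (source Sf1 imposes f)
bond 6 stroke→Sf2  (Sf2: flow source, stroke at near end)
bond 3 stroke→J2  (prefer integral on C1)
bond 1 stroke→TF1  (common-e at J2 fixed by 3)
bond 4 stroke→R1  (J2: bond 3 brought effort, rest push out)
bond 0 stroke→J1  (TF1: transformer flips bond 1)
bond 5 stroke→I1  (0-jn J1 has e-setter on 0)

b0 stroke at J1
b1 stroke at TF1
b2 stroke at Sf1
b3 stroke at J2
b4 stroke at R1
b5 stroke at I1
b6 stroke at Sf2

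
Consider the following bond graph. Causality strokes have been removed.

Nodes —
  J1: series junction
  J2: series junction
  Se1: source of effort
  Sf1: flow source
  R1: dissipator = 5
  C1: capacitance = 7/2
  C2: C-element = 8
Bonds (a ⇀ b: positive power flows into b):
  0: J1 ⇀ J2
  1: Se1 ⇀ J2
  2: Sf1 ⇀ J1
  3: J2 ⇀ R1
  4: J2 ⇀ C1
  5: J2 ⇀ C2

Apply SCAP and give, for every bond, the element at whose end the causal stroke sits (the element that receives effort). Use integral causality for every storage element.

bond 1 stroke→J2  (Se1 fixes effort; stroke away)
bond 2 stroke→Sf1  (Sf1: flow source, stroke at near end)
bond 0 stroke→J1  (J1 flow already set via bond 2)
bond 3 stroke→J2  (J2: bond 0 brought flow, rest push out)
bond 4 stroke→J2  (1-jn J2 has f-setter on 0)
bond 5 stroke→J2  (common-f at J2 fixed by 0)

#0 →J1
#1 →J2
#2 →Sf1
#3 →J2
#4 →J2
#5 →J2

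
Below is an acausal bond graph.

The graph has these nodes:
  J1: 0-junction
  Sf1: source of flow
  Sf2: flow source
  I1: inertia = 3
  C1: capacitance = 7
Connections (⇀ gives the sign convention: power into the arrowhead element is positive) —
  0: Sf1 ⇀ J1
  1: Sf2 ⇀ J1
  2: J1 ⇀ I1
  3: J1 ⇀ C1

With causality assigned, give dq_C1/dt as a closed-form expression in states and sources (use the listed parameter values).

bond 0 |Sf1  (source Sf1 imposes f)
bond 1 |Sf2  (Sf2 fixes flow; stroke at Sf2)
bond 2 |I1  (I1: I, integral causality)
bond 3 |J1  (J1: last free bond brings effort in)

dq_C1/dt = F_Sf1 + F_Sf2 - p_I1/3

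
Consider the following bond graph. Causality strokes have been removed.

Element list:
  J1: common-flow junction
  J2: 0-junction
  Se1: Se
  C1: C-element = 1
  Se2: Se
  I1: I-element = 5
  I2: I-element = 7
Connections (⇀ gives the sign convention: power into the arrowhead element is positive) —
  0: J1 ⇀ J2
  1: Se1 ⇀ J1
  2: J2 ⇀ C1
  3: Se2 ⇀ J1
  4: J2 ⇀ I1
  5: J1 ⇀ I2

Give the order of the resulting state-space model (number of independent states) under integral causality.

3  (C1, I1, I2 all integral)

β1 |J1  (Se1 (Se) sets effort on bond)
β3 |J1  (source Se2 imposes e)
β2 |J2  (C1: C, integral causality)
β0 |J1  (J2 effort already set via bond 2)
β4 |I1  (J2 effort already set via bond 2)
β5 |I2  (J1 needs exactly one f-in)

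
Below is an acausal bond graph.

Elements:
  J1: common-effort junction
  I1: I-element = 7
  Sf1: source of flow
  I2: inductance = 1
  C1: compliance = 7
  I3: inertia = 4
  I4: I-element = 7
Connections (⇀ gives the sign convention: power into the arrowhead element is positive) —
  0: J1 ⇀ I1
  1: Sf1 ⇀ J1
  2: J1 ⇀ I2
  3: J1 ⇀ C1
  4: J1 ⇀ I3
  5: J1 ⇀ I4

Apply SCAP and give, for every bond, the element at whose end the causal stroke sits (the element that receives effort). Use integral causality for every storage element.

bond 0 stroke→I1
bond 1 stroke→Sf1
bond 2 stroke→I2
bond 3 stroke→J1
bond 4 stroke→I3
bond 5 stroke→I4

b1 →Sf1  (Sf1 (Sf) sets flow on bond)
b0 →I1  (prefer integral on I1)
b2 →I2  (I2: I, integral causality)
b3 →J1  (C1: C, integral causality)
b4 →I3  (0-jn J1 has e-setter on 3)
b5 →I4  (common-e at J1 fixed by 3)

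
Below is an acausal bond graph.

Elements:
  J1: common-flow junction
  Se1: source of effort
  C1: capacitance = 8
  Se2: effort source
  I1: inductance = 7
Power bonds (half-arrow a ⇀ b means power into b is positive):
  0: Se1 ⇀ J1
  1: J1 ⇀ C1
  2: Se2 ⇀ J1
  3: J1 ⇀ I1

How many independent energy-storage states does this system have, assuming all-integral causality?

2  (C1, I1 all integral)

#0 stroke at J1  (source Se1 imposes e)
#2 stroke at J1  (Se2 (Se) sets effort on bond)
#1 stroke at J1  (prefer integral on C1)
#3 stroke at I1  (only one flow-in slot at J1)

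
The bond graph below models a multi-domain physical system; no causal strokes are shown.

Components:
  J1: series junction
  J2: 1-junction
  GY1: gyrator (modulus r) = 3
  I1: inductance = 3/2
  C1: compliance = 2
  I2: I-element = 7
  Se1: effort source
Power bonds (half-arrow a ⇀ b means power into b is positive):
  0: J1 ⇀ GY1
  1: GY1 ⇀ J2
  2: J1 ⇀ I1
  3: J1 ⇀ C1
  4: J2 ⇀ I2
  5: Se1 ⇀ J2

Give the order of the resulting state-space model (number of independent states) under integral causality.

bond 5 stroke at J2  (Se1: effort source, stroke at far end)
bond 2 stroke at I1  (prefer integral on I1)
bond 0 stroke at J1  (common-f at J1 fixed by 2)
bond 3 stroke at J1  (1-jn J1 has f-setter on 2)
bond 1 stroke at J2  (GY GY1: same side as bond 0)
bond 4 stroke at I2  (closing 1-jn rule on J2)

3  (C1, I1, I2 all integral)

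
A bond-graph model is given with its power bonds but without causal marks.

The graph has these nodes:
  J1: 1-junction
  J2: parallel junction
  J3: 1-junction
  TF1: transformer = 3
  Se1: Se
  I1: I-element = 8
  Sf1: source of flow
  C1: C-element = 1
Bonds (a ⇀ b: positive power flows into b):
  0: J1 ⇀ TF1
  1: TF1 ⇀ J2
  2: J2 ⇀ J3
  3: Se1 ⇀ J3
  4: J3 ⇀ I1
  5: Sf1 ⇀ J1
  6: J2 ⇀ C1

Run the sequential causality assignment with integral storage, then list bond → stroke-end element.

β0 stroke→J1
β1 stroke→TF1
β2 stroke→J3
β3 stroke→J3
β4 stroke→I1
β5 stroke→Sf1
β6 stroke→J2

bond 3 stroke at J3  (Se1 fixes effort; stroke away)
bond 5 stroke at Sf1  (Sf1 (Sf) sets flow on bond)
bond 0 stroke at J1  (J1 flow already set via bond 5)
bond 1 stroke at TF1  (TF1: transformer flips bond 0)
bond 4 stroke at I1  (I1: I, integral causality)
bond 2 stroke at J3  (J3 flow already set via bond 4)
bond 6 stroke at J2  (only one effort-in slot at J2)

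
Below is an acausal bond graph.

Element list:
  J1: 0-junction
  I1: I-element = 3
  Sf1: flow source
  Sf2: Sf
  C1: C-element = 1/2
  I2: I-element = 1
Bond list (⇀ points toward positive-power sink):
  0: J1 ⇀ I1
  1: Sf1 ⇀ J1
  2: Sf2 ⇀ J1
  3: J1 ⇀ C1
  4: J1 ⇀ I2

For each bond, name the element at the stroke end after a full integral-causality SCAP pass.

bond 0 stroke→I1
bond 1 stroke→Sf1
bond 2 stroke→Sf2
bond 3 stroke→J1
bond 4 stroke→I2

bond 1 stroke→Sf1  (Sf1 fixes flow; stroke at Sf1)
bond 2 stroke→Sf2  (Sf2 (Sf) sets flow on bond)
bond 0 stroke→I1  (I1 integral (f out))
bond 3 stroke→J1  (C1 integral (e out))
bond 4 stroke→I2  (J1: bond 3 brought effort, rest push out)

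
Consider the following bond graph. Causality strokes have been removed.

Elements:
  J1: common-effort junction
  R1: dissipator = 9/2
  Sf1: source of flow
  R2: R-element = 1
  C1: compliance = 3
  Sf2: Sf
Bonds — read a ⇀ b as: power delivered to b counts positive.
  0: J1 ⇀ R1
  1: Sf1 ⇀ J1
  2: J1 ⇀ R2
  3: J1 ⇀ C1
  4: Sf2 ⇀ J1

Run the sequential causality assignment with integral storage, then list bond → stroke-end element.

bond 1 stroke→Sf1  (source Sf1 imposes f)
bond 4 stroke→Sf2  (source Sf2 imposes f)
bond 3 stroke→J1  (prefer integral on C1)
bond 0 stroke→R1  (J1 effort already set via bond 3)
bond 2 stroke→R2  (0-jn J1 has e-setter on 3)

bond 0 stroke at R1
bond 1 stroke at Sf1
bond 2 stroke at R2
bond 3 stroke at J1
bond 4 stroke at Sf2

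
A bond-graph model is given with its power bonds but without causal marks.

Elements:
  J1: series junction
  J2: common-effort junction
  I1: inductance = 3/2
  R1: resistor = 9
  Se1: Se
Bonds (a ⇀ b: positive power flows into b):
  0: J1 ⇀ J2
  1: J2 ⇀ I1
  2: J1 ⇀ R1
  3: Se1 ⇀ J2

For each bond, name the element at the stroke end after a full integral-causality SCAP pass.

β0 |J1
β1 |I1
β2 |R1
β3 |J2

b3 |J2  (source Se1 imposes e)
b0 |J1  (0-jn J2 has e-setter on 3)
b1 |I1  (common-e at J2 fixed by 3)
b2 |R1  (only one flow-in slot at J1)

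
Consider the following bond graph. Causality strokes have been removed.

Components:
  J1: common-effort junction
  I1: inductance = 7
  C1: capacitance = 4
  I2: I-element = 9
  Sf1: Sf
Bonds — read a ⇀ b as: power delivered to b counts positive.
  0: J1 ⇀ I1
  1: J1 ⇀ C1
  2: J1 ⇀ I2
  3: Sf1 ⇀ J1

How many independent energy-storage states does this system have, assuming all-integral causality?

#3 stroke at Sf1  (Sf1 fixes flow; stroke at Sf1)
#0 stroke at I1  (I1 outputs flow p/I1)
#1 stroke at J1  (C1 outputs effort q/C1)
#2 stroke at I2  (J1 effort already set via bond 1)

3  (C1, I1, I2 all integral)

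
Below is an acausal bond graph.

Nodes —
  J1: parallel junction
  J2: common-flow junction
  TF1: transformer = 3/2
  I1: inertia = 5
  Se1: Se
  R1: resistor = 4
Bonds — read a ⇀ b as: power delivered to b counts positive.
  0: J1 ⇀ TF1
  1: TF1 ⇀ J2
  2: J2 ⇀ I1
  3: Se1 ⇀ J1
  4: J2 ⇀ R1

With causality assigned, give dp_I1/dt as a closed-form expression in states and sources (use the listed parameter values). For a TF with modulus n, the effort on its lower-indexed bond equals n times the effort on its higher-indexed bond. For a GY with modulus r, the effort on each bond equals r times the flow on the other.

bond 3 stroke at J1  (Se1 fixes effort; stroke away)
bond 0 stroke at TF1  (J1 effort already set via bond 3)
bond 1 stroke at J2  (TF1: transformer flips bond 0)
bond 2 stroke at I1  (I1: I, integral causality)
bond 4 stroke at J2  (J2 flow already set via bond 2)

dp_I1/dt = 2*E_Se1/3 - 4*p_I1/5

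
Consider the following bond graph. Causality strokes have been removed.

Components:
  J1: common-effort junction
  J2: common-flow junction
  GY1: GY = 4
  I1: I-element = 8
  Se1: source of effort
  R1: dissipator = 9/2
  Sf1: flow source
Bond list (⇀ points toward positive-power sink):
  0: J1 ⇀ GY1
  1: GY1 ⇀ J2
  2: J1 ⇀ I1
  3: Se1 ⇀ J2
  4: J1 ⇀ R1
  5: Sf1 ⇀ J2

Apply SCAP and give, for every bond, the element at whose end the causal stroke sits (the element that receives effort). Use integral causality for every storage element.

β3 →J2  (Se1 fixes effort; stroke away)
β5 →Sf1  (Sf1: flow source, stroke at near end)
β1 →J2  (1-jn J2 has f-setter on 5)
β0 →J1  (GY1: gyrator matches bond 1)
β2 →I1  (0-jn J1 has e-setter on 0)
β4 →R1  (J1: bond 0 brought effort, rest push out)

β0 stroke→J1
β1 stroke→J2
β2 stroke→I1
β3 stroke→J2
β4 stroke→R1
β5 stroke→Sf1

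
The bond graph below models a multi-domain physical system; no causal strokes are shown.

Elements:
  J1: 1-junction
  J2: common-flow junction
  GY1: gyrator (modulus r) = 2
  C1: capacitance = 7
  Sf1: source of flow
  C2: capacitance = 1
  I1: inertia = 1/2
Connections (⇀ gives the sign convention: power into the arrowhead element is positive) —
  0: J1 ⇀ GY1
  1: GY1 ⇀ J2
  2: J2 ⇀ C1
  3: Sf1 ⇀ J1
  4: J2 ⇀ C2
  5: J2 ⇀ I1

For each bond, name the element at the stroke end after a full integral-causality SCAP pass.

#3 →Sf1  (Sf1: flow source, stroke at near end)
#0 →J1  (1-jn J1 has f-setter on 3)
#1 →J2  (through GY1, causality inverts; strokes same side of GY1)
#2 →J2  (C1 integral (e out))
#4 →J2  (C2: C, integral causality)
#5 →I1  (closing 1-jn rule on J2)

#0 →J1
#1 →J2
#2 →J2
#3 →Sf1
#4 →J2
#5 →I1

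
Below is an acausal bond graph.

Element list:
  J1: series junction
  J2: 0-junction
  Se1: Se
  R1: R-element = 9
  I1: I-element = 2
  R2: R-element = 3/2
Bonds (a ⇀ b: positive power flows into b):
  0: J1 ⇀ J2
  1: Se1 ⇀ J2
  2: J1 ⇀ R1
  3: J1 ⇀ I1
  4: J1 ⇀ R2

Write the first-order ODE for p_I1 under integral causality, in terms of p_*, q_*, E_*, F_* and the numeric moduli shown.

bond 1 |J2  (Se1 (Se) sets effort on bond)
bond 0 |J1  (J2: bond 1 brought effort, rest push out)
bond 3 |I1  (prefer integral on I1)
bond 2 |J1  (J1 flow already set via bond 3)
bond 4 |J1  (J1 flow already set via bond 3)

dp_I1/dt = -E_Se1 - 21*p_I1/4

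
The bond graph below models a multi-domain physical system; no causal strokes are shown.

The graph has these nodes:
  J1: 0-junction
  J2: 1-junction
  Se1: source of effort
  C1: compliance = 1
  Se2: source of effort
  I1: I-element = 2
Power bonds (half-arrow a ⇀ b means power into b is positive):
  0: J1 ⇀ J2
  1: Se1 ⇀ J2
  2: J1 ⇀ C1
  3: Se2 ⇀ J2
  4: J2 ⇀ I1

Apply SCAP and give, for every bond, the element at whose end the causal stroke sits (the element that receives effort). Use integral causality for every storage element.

β1 →J2  (Se1 (Se) sets effort on bond)
β3 →J2  (source Se2 imposes e)
β2 →J1  (C1: C, integral causality)
β0 →J2  (J1 effort already set via bond 2)
β4 →I1  (J2: last free bond brings flow in)

β0 stroke→J2
β1 stroke→J2
β2 stroke→J1
β3 stroke→J2
β4 stroke→I1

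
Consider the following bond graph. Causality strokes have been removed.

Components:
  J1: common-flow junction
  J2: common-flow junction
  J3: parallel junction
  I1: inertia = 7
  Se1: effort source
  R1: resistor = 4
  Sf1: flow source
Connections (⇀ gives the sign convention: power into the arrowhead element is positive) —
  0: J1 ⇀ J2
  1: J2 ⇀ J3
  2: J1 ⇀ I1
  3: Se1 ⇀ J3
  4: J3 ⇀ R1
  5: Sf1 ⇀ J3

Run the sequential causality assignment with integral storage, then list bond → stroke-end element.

bond 3 stroke at J3  (Se1 (Se) sets effort on bond)
bond 5 stroke at Sf1  (Sf1 (Sf) sets flow on bond)
bond 1 stroke at J2  (J3: bond 3 brought effort, rest push out)
bond 4 stroke at R1  (J3 effort already set via bond 3)
bond 0 stroke at J1  (J2: last free bond brings flow in)
bond 2 stroke at I1  (only one flow-in slot at J1)

β0 stroke at J1
β1 stroke at J2
β2 stroke at I1
β3 stroke at J3
β4 stroke at R1
β5 stroke at Sf1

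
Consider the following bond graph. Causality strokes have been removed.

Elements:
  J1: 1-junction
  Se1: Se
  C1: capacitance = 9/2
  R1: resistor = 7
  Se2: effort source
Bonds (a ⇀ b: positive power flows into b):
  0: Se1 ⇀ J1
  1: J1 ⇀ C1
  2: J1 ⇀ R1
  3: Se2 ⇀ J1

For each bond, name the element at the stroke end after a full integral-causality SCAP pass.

β0 stroke at J1  (Se1: effort source, stroke at far end)
β3 stroke at J1  (Se2 (Se) sets effort on bond)
β1 stroke at J1  (prefer integral on C1)
β2 stroke at R1  (closing 1-jn rule on J1)

β0 →J1
β1 →J1
β2 →R1
β3 →J1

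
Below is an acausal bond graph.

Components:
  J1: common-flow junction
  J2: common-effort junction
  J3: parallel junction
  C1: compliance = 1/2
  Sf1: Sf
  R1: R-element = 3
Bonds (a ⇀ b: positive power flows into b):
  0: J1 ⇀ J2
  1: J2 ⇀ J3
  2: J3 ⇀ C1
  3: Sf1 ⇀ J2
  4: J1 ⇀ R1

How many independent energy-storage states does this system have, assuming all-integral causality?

1  (C1 all integral)

#3 stroke at Sf1  (Sf1 fixes flow; stroke at Sf1)
#2 stroke at J3  (C1 outputs effort q/C1)
#1 stroke at J2  (common-e at J3 fixed by 2)
#0 stroke at J1  (J2 effort already set via bond 1)
#4 stroke at R1  (closing 1-jn rule on J1)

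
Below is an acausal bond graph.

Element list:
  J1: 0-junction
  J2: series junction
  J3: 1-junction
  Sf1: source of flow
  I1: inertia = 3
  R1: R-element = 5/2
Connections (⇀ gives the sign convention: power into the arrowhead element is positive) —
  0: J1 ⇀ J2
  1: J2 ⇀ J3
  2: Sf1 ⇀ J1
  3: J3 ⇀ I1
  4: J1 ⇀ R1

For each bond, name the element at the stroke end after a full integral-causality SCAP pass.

b0 →J2
b1 →J3
b2 →Sf1
b3 →I1
b4 →J1

b2 |Sf1  (Sf1 (Sf) sets flow on bond)
b3 |I1  (prefer integral on I1)
b1 |J3  (common-f at J3 fixed by 3)
b0 |J2  (common-f at J2 fixed by 1)
b4 |J1  (closing 0-jn rule on J1)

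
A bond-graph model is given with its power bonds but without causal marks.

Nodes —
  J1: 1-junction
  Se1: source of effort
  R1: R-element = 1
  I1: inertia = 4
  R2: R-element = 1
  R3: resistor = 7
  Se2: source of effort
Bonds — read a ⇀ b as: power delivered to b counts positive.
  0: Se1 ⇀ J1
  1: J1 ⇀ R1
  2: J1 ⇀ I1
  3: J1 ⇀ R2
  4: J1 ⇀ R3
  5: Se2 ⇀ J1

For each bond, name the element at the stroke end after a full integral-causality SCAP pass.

#0 stroke at J1  (source Se1 imposes e)
#5 stroke at J1  (Se2 (Se) sets effort on bond)
#2 stroke at I1  (I1: I, integral causality)
#1 stroke at J1  (1-jn J1 has f-setter on 2)
#3 stroke at J1  (J1: bond 2 brought flow, rest push out)
#4 stroke at J1  (J1: bond 2 brought flow, rest push out)

bond 0 |J1
bond 1 |J1
bond 2 |I1
bond 3 |J1
bond 4 |J1
bond 5 |J1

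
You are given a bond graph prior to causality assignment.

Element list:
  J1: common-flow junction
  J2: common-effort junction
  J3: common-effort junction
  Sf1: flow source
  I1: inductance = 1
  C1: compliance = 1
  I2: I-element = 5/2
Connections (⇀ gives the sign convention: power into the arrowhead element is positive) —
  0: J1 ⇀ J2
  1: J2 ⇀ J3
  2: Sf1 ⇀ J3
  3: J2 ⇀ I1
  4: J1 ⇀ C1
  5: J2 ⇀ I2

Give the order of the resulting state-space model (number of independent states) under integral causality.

b2 stroke→Sf1  (Sf1: flow source, stroke at near end)
b1 stroke→J3  (only one effort-in slot at J3)
b3 stroke→I1  (prefer integral on I1)
b4 stroke→J1  (prefer integral on C1)
b0 stroke→J2  (J1: last free bond brings flow in)
b5 stroke→I2  (J2 effort already set via bond 0)

3  (C1, I1, I2 all integral)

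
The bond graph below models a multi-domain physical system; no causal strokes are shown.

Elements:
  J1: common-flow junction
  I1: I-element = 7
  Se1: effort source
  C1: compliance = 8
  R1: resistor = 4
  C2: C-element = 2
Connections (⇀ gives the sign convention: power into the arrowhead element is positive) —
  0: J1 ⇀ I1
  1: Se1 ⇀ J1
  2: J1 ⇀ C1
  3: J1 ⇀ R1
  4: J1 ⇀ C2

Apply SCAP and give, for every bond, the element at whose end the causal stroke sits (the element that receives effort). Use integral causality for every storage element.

b0 stroke→I1
b1 stroke→J1
b2 stroke→J1
b3 stroke→J1
b4 stroke→J1

bond 1 stroke→J1  (source Se1 imposes e)
bond 0 stroke→I1  (I1 outputs flow p/I1)
bond 2 stroke→J1  (J1: bond 0 brought flow, rest push out)
bond 3 stroke→J1  (common-f at J1 fixed by 0)
bond 4 stroke→J1  (common-f at J1 fixed by 0)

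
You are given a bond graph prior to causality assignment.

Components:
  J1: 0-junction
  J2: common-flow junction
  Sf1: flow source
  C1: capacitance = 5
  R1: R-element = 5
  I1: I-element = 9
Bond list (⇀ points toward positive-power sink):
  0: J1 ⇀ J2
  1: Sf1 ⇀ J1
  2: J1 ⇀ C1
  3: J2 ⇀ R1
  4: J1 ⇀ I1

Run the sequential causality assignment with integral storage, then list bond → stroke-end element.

b1 |Sf1  (source Sf1 imposes f)
b2 |J1  (C1 integral (e out))
b0 |J2  (0-jn J1 has e-setter on 2)
b4 |I1  (0-jn J1 has e-setter on 2)
b3 |R1  (closing 1-jn rule on J2)

b0 stroke at J2
b1 stroke at Sf1
b2 stroke at J1
b3 stroke at R1
b4 stroke at I1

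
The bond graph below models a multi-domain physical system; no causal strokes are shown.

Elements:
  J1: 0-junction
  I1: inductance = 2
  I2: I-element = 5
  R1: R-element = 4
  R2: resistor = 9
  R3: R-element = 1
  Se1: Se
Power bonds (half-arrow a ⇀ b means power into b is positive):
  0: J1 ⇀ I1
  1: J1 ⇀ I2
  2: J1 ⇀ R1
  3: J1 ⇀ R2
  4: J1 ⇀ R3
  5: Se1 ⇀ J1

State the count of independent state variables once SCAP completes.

2  (I1, I2 all integral)

β5 →J1  (Se1 fixes effort; stroke away)
β0 →I1  (0-jn J1 has e-setter on 5)
β1 →I2  (0-jn J1 has e-setter on 5)
β2 →R1  (0-jn J1 has e-setter on 5)
β3 →R2  (common-e at J1 fixed by 5)
β4 →R3  (J1 effort already set via bond 5)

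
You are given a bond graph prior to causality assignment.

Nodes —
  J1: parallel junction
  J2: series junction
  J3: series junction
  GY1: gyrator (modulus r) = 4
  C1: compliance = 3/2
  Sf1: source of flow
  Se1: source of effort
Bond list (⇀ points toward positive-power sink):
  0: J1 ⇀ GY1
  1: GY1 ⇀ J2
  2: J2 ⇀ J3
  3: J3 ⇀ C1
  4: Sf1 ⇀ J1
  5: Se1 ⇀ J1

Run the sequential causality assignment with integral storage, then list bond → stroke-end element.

b4 stroke→Sf1  (Sf1 fixes flow; stroke at Sf1)
b5 stroke→J1  (source Se1 imposes e)
b0 stroke→GY1  (0-jn J1 has e-setter on 5)
b1 stroke→GY1  (GY GY1: same side as bond 0)
b2 stroke→J2  (J2 flow already set via bond 1)
b3 stroke→J3  (J3 flow already set via bond 2)

b0 →GY1
b1 →GY1
b2 →J2
b3 →J3
b4 →Sf1
b5 →J1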